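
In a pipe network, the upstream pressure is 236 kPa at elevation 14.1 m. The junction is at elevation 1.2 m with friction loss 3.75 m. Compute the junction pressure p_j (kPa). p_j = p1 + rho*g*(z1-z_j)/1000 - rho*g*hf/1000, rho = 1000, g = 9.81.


Junction pressure: p_j = p1 + rho*g*(z1 - z_j)/1000 - rho*g*hf/1000.
Elevation term = 1000*9.81*(14.1 - 1.2)/1000 = 126.549 kPa.
Friction term = 1000*9.81*3.75/1000 = 36.788 kPa.
p_j = 236 + 126.549 - 36.788 = 325.76 kPa.

325.76


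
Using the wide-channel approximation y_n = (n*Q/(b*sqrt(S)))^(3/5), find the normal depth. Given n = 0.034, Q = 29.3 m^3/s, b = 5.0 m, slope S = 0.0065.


We use the wide-channel approximation y_n = (n*Q/(b*sqrt(S)))^(3/5).
sqrt(S) = sqrt(0.0065) = 0.080623.
Numerator: n*Q = 0.034 * 29.3 = 0.9962.
Denominator: b*sqrt(S) = 5.0 * 0.080623 = 0.403115.
arg = 2.4713.
y_n = 2.4713^(3/5) = 1.7209 m.

1.7209


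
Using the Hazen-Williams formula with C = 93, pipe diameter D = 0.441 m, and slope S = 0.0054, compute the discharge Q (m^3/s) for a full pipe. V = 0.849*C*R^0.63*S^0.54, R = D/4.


For a full circular pipe, R = D/4 = 0.441/4 = 0.1103 m.
V = 0.849 * 93 * 0.1103^0.63 * 0.0054^0.54
  = 0.849 * 93 * 0.249286 * 0.059634
  = 1.1738 m/s.
Pipe area A = pi*D^2/4 = pi*0.441^2/4 = 0.1527 m^2.
Q = A * V = 0.1527 * 1.1738 = 0.1793 m^3/s.

0.1793


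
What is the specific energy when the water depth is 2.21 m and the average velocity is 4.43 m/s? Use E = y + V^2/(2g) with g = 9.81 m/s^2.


Specific energy E = y + V^2/(2g).
Velocity head = V^2/(2g) = 4.43^2 / (2*9.81) = 19.6249 / 19.62 = 1.0002 m.
E = 2.21 + 1.0002 = 3.2102 m.

3.2102


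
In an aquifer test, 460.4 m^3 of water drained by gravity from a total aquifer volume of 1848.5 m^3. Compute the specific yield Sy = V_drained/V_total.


Specific yield Sy = Volume drained / Total volume.
Sy = 460.4 / 1848.5
   = 0.2491.

0.2491


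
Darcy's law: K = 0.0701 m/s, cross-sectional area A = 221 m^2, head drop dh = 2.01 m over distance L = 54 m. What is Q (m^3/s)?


Darcy's law: Q = K * A * i, where i = dh/L.
Hydraulic gradient i = 2.01 / 54 = 0.037222.
Q = 0.0701 * 221 * 0.037222
  = 0.5767 m^3/s.

0.5767


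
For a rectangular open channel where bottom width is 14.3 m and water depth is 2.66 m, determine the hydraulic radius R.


For a rectangular section:
Flow area A = b * y = 14.3 * 2.66 = 38.04 m^2.
Wetted perimeter P = b + 2y = 14.3 + 2*2.66 = 19.62 m.
Hydraulic radius R = A/P = 38.04 / 19.62 = 1.9387 m.

1.9387


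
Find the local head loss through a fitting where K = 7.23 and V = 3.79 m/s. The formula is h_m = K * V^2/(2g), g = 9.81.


Minor loss formula: h_m = K * V^2/(2g).
V^2 = 3.79^2 = 14.3641.
V^2/(2g) = 14.3641 / 19.62 = 0.7321 m.
h_m = 7.23 * 0.7321 = 5.2932 m.

5.2932


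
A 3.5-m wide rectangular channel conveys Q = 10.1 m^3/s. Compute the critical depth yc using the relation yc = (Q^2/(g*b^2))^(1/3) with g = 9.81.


Using yc = (Q^2 / (g * b^2))^(1/3):
Q^2 = 10.1^2 = 102.01.
g * b^2 = 9.81 * 3.5^2 = 9.81 * 12.25 = 120.17.
Q^2 / (g*b^2) = 102.01 / 120.17 = 0.8489.
yc = 0.8489^(1/3) = 0.9468 m.

0.9468


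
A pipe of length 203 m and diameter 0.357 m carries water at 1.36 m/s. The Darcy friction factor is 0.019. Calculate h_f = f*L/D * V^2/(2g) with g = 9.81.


Darcy-Weisbach equation: h_f = f * (L/D) * V^2/(2g).
f * L/D = 0.019 * 203/0.357 = 10.8039.
V^2/(2g) = 1.36^2 / (2*9.81) = 1.8496 / 19.62 = 0.0943 m.
h_f = 10.8039 * 0.0943 = 1.018 m.

1.018


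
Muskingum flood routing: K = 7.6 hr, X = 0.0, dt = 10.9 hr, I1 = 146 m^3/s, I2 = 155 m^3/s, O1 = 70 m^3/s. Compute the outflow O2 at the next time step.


Muskingum coefficients:
denom = 2*K*(1-X) + dt = 2*7.6*(1-0.0) + 10.9 = 26.1.
C0 = (dt - 2*K*X)/denom = (10.9 - 2*7.6*0.0)/26.1 = 0.4176.
C1 = (dt + 2*K*X)/denom = (10.9 + 2*7.6*0.0)/26.1 = 0.4176.
C2 = (2*K*(1-X) - dt)/denom = 0.1648.
O2 = C0*I2 + C1*I1 + C2*O1
   = 0.4176*155 + 0.4176*146 + 0.1648*70
   = 137.24 m^3/s.

137.24


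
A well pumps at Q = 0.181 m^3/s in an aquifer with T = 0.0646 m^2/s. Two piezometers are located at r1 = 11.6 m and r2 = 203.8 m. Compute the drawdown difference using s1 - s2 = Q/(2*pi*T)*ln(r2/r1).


Thiem equation: s1 - s2 = Q/(2*pi*T) * ln(r2/r1).
ln(r2/r1) = ln(203.8/11.6) = 2.8661.
Q/(2*pi*T) = 0.181 / (2*pi*0.0646) = 0.181 / 0.4059 = 0.4459.
s1 - s2 = 0.4459 * 2.8661 = 1.2781 m.

1.2781


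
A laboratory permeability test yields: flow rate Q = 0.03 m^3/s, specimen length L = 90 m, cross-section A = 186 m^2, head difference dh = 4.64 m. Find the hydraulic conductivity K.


From K = Q*L / (A*dh):
Numerator: Q*L = 0.03 * 90 = 2.7.
Denominator: A*dh = 186 * 4.64 = 863.04.
K = 2.7 / 863.04 = 0.003128 m/s.

0.003128


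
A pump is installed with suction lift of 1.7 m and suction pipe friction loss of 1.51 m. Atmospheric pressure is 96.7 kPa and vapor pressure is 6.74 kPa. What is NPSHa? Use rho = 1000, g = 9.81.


NPSHa = p_atm/(rho*g) - z_s - hf_s - p_vap/(rho*g).
p_atm/(rho*g) = 96.7*1000 / (1000*9.81) = 9.857 m.
p_vap/(rho*g) = 6.74*1000 / (1000*9.81) = 0.687 m.
NPSHa = 9.857 - 1.7 - 1.51 - 0.687
      = 5.96 m.

5.96


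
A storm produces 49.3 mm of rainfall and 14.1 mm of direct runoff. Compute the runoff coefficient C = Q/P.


The runoff coefficient C = runoff depth / rainfall depth.
C = 14.1 / 49.3
  = 0.286.

0.286


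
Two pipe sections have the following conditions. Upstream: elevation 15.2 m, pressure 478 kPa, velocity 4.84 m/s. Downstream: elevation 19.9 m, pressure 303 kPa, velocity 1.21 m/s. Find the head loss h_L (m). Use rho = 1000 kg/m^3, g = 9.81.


Total head at each section: H = z + p/(rho*g) + V^2/(2g).
H1 = 15.2 + 478*1000/(1000*9.81) + 4.84^2/(2*9.81)
   = 15.2 + 48.726 + 1.194
   = 65.12 m.
H2 = 19.9 + 303*1000/(1000*9.81) + 1.21^2/(2*9.81)
   = 19.9 + 30.887 + 0.0746
   = 50.861 m.
h_L = H1 - H2 = 65.12 - 50.861 = 14.258 m.

14.258


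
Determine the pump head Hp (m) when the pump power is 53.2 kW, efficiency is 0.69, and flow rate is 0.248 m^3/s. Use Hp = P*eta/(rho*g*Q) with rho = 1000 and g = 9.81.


Pump head formula: Hp = P * eta / (rho * g * Q).
Numerator: P * eta = 53.2 * 1000 * 0.69 = 36708.0 W.
Denominator: rho * g * Q = 1000 * 9.81 * 0.248 = 2432.88.
Hp = 36708.0 / 2432.88 = 15.09 m.

15.09


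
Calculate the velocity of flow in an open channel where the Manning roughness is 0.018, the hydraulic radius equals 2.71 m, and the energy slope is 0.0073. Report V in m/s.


Manning's equation gives V = (1/n) * R^(2/3) * S^(1/2).
First, compute R^(2/3) = 2.71^(2/3) = 1.9438.
Next, S^(1/2) = 0.0073^(1/2) = 0.08544.
Then 1/n = 1/0.018 = 55.56.
V = 55.56 * 1.9438 * 0.08544 = 9.2265 m/s.

9.2265


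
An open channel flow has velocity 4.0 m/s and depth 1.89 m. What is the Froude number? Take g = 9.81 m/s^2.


The Froude number is defined as Fr = V / sqrt(g*y).
g*y = 9.81 * 1.89 = 18.5409.
sqrt(g*y) = sqrt(18.5409) = 4.3059.
Fr = 4.0 / 4.3059 = 0.929.

0.929


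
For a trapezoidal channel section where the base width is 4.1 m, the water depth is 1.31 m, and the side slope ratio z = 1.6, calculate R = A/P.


For a trapezoidal section with side slope z:
A = (b + z*y)*y = (4.1 + 1.6*1.31)*1.31 = 8.117 m^2.
P = b + 2*y*sqrt(1 + z^2) = 4.1 + 2*1.31*sqrt(1 + 1.6^2) = 9.043 m.
R = A/P = 8.117 / 9.043 = 0.8975 m.

0.8975


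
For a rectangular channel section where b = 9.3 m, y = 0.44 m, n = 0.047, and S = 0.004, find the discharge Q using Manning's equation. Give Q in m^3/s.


For a rectangular channel, the cross-sectional area A = b * y = 9.3 * 0.44 = 4.09 m^2.
The wetted perimeter P = b + 2y = 9.3 + 2*0.44 = 10.18 m.
Hydraulic radius R = A/P = 4.09/10.18 = 0.402 m.
Velocity V = (1/n)*R^(2/3)*S^(1/2) = (1/0.047)*0.402^(2/3)*0.004^(1/2) = 0.7329 m/s.
Discharge Q = A * V = 4.09 * 0.7329 = 2.999 m^3/s.

2.999


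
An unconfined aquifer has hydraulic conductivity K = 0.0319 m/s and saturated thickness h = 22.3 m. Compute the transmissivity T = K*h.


Transmissivity is defined as T = K * h.
T = 0.0319 * 22.3
  = 0.7114 m^2/s.

0.7114


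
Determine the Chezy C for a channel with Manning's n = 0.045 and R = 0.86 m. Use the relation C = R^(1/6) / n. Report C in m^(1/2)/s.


The Chezy coefficient relates to Manning's n through C = R^(1/6) / n.
R^(1/6) = 0.86^(1/6) = 0.975176.
C = 0.975176 / 0.045 = 21.67 m^(1/2)/s.

21.67


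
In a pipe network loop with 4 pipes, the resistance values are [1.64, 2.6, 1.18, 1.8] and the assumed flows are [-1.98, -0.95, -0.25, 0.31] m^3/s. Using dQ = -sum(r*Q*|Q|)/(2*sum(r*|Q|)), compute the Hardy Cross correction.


Numerator terms (r*Q*|Q|): 1.64*-1.98*|-1.98| = -6.4295; 2.6*-0.95*|-0.95| = -2.3465; 1.18*-0.25*|-0.25| = -0.0737; 1.8*0.31*|0.31| = 0.173.
Sum of numerator = -8.6767.
Denominator terms (r*|Q|): 1.64*|-1.98| = 3.2472; 2.6*|-0.95| = 2.47; 1.18*|-0.25| = 0.295; 1.8*|0.31| = 0.558.
2 * sum of denominator = 2 * 6.5702 = 13.1404.
dQ = --8.6767 / 13.1404 = 0.6603 m^3/s.

0.6603


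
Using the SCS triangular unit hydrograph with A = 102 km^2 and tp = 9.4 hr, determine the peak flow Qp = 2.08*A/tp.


SCS formula: Qp = 2.08 * A / tp.
Qp = 2.08 * 102 / 9.4
   = 212.16 / 9.4
   = 22.57 m^3/s per cm.

22.57


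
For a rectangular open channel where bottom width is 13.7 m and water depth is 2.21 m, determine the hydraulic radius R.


For a rectangular section:
Flow area A = b * y = 13.7 * 2.21 = 30.28 m^2.
Wetted perimeter P = b + 2y = 13.7 + 2*2.21 = 18.12 m.
Hydraulic radius R = A/P = 30.28 / 18.12 = 1.6709 m.

1.6709


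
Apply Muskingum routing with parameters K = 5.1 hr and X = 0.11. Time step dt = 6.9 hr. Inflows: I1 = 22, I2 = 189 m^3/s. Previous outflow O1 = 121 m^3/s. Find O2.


Muskingum coefficients:
denom = 2*K*(1-X) + dt = 2*5.1*(1-0.11) + 6.9 = 15.978.
C0 = (dt - 2*K*X)/denom = (6.9 - 2*5.1*0.11)/15.978 = 0.3616.
C1 = (dt + 2*K*X)/denom = (6.9 + 2*5.1*0.11)/15.978 = 0.5021.
C2 = (2*K*(1-X) - dt)/denom = 0.1363.
O2 = C0*I2 + C1*I1 + C2*O1
   = 0.3616*189 + 0.5021*22 + 0.1363*121
   = 95.89 m^3/s.

95.89


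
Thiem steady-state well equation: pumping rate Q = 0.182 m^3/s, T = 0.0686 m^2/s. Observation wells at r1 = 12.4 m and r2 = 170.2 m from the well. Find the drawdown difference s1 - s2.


Thiem equation: s1 - s2 = Q/(2*pi*T) * ln(r2/r1).
ln(r2/r1) = ln(170.2/12.4) = 2.6193.
Q/(2*pi*T) = 0.182 / (2*pi*0.0686) = 0.182 / 0.431 = 0.4222.
s1 - s2 = 0.4222 * 2.6193 = 1.106 m.

1.106


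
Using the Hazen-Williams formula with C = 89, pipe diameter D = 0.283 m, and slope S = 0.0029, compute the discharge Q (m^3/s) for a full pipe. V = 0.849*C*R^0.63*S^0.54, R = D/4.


For a full circular pipe, R = D/4 = 0.283/4 = 0.0707 m.
V = 0.849 * 89 * 0.0707^0.63 * 0.0029^0.54
  = 0.849 * 89 * 0.188507 * 0.042628
  = 0.6072 m/s.
Pipe area A = pi*D^2/4 = pi*0.283^2/4 = 0.0629 m^2.
Q = A * V = 0.0629 * 0.6072 = 0.0382 m^3/s.

0.0382


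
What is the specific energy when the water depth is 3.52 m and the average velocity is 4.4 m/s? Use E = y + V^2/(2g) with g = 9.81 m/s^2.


Specific energy E = y + V^2/(2g).
Velocity head = V^2/(2g) = 4.4^2 / (2*9.81) = 19.36 / 19.62 = 0.9867 m.
E = 3.52 + 0.9867 = 4.5067 m.

4.5067


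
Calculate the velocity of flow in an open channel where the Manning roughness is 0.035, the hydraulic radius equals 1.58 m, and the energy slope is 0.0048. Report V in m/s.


Manning's equation gives V = (1/n) * R^(2/3) * S^(1/2).
First, compute R^(2/3) = 1.58^(2/3) = 1.3566.
Next, S^(1/2) = 0.0048^(1/2) = 0.069282.
Then 1/n = 1/0.035 = 28.57.
V = 28.57 * 1.3566 * 0.069282 = 2.6853 m/s.

2.6853


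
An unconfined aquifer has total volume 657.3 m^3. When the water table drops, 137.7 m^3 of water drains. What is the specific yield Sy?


Specific yield Sy = Volume drained / Total volume.
Sy = 137.7 / 657.3
   = 0.2095.

0.2095


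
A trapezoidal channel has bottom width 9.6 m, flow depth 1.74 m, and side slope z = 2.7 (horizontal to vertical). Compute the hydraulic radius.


For a trapezoidal section with side slope z:
A = (b + z*y)*y = (9.6 + 2.7*1.74)*1.74 = 24.879 m^2.
P = b + 2*y*sqrt(1 + z^2) = 9.6 + 2*1.74*sqrt(1 + 2.7^2) = 19.62 m.
R = A/P = 24.879 / 19.62 = 1.268 m.

1.268


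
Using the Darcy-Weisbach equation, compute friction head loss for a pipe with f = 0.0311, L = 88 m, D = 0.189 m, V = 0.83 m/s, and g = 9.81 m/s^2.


Darcy-Weisbach equation: h_f = f * (L/D) * V^2/(2g).
f * L/D = 0.0311 * 88/0.189 = 14.4804.
V^2/(2g) = 0.83^2 / (2*9.81) = 0.6889 / 19.62 = 0.0351 m.
h_f = 14.4804 * 0.0351 = 0.508 m.

0.508


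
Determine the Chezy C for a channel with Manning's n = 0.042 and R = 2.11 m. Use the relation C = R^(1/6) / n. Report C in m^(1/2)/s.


The Chezy coefficient relates to Manning's n through C = R^(1/6) / n.
R^(1/6) = 2.11^(1/6) = 1.132523.
C = 1.132523 / 0.042 = 26.96 m^(1/2)/s.

26.96


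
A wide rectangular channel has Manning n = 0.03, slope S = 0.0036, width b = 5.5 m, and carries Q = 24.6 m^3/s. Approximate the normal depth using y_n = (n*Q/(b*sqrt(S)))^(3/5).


We use the wide-channel approximation y_n = (n*Q/(b*sqrt(S)))^(3/5).
sqrt(S) = sqrt(0.0036) = 0.06.
Numerator: n*Q = 0.03 * 24.6 = 0.738.
Denominator: b*sqrt(S) = 5.5 * 0.06 = 0.33.
arg = 2.2364.
y_n = 2.2364^(3/5) = 1.6208 m.

1.6208


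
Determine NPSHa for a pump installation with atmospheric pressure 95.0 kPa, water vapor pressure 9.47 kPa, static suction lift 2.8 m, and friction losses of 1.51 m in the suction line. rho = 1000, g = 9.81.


NPSHa = p_atm/(rho*g) - z_s - hf_s - p_vap/(rho*g).
p_atm/(rho*g) = 95.0*1000 / (1000*9.81) = 9.684 m.
p_vap/(rho*g) = 9.47*1000 / (1000*9.81) = 0.965 m.
NPSHa = 9.684 - 2.8 - 1.51 - 0.965
      = 4.41 m.

4.41


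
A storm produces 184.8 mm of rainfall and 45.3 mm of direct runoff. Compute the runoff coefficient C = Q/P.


The runoff coefficient C = runoff depth / rainfall depth.
C = 45.3 / 184.8
  = 0.2451.

0.2451


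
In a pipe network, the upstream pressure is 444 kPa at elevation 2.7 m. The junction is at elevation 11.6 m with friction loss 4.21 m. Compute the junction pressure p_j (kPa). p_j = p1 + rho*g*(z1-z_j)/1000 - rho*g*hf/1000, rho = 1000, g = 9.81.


Junction pressure: p_j = p1 + rho*g*(z1 - z_j)/1000 - rho*g*hf/1000.
Elevation term = 1000*9.81*(2.7 - 11.6)/1000 = -87.309 kPa.
Friction term = 1000*9.81*4.21/1000 = 41.3 kPa.
p_j = 444 + -87.309 - 41.3 = 315.39 kPa.

315.39


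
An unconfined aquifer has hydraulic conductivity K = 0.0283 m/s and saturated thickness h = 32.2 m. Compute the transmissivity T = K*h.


Transmissivity is defined as T = K * h.
T = 0.0283 * 32.2
  = 0.9113 m^2/s.

0.9113


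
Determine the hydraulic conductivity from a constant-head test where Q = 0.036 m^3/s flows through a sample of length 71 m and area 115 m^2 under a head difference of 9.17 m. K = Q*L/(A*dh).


From K = Q*L / (A*dh):
Numerator: Q*L = 0.036 * 71 = 2.556.
Denominator: A*dh = 115 * 9.17 = 1054.55.
K = 2.556 / 1054.55 = 0.002424 m/s.

0.002424


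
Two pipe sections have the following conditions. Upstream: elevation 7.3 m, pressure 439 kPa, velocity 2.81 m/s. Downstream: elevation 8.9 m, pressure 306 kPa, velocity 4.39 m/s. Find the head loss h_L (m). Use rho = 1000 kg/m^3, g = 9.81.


Total head at each section: H = z + p/(rho*g) + V^2/(2g).
H1 = 7.3 + 439*1000/(1000*9.81) + 2.81^2/(2*9.81)
   = 7.3 + 44.75 + 0.4025
   = 52.453 m.
H2 = 8.9 + 306*1000/(1000*9.81) + 4.39^2/(2*9.81)
   = 8.9 + 31.193 + 0.9823
   = 41.075 m.
h_L = H1 - H2 = 52.453 - 41.075 = 11.378 m.

11.378


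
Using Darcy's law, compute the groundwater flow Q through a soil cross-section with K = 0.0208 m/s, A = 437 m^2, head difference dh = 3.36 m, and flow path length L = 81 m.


Darcy's law: Q = K * A * i, where i = dh/L.
Hydraulic gradient i = 3.36 / 81 = 0.041481.
Q = 0.0208 * 437 * 0.041481
  = 0.3771 m^3/s.

0.3771


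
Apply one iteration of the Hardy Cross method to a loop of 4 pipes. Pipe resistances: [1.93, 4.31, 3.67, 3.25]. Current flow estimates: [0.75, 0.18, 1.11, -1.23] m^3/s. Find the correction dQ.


Numerator terms (r*Q*|Q|): 1.93*0.75*|0.75| = 1.0856; 4.31*0.18*|0.18| = 0.1396; 3.67*1.11*|1.11| = 4.5218; 3.25*-1.23*|-1.23| = -4.9169.
Sum of numerator = 0.8302.
Denominator terms (r*|Q|): 1.93*|0.75| = 1.4475; 4.31*|0.18| = 0.7758; 3.67*|1.11| = 4.0737; 3.25*|-1.23| = 3.9975.
2 * sum of denominator = 2 * 10.2945 = 20.589.
dQ = -0.8302 / 20.589 = -0.0403 m^3/s.

-0.0403


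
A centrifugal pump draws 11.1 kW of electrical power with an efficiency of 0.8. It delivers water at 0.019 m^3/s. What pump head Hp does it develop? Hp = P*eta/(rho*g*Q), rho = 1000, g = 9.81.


Pump head formula: Hp = P * eta / (rho * g * Q).
Numerator: P * eta = 11.1 * 1000 * 0.8 = 8880.0 W.
Denominator: rho * g * Q = 1000 * 9.81 * 0.019 = 186.39.
Hp = 8880.0 / 186.39 = 47.64 m.

47.64


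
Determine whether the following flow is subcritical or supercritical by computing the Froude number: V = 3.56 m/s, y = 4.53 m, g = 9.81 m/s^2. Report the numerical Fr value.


The Froude number is defined as Fr = V / sqrt(g*y).
g*y = 9.81 * 4.53 = 44.4393.
sqrt(g*y) = sqrt(44.4393) = 6.6663.
Fr = 3.56 / 6.6663 = 0.534.
Since Fr < 1, the flow is subcritical.

0.534


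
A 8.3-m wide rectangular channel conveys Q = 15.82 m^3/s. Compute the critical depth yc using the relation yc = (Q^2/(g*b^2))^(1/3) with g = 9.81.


Using yc = (Q^2 / (g * b^2))^(1/3):
Q^2 = 15.82^2 = 250.27.
g * b^2 = 9.81 * 8.3^2 = 9.81 * 68.89 = 675.81.
Q^2 / (g*b^2) = 250.27 / 675.81 = 0.3703.
yc = 0.3703^(1/3) = 0.7181 m.

0.7181


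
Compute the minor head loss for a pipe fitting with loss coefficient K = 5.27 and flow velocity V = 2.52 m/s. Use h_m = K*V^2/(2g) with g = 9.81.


Minor loss formula: h_m = K * V^2/(2g).
V^2 = 2.52^2 = 6.3504.
V^2/(2g) = 6.3504 / 19.62 = 0.3237 m.
h_m = 5.27 * 0.3237 = 1.7057 m.

1.7057


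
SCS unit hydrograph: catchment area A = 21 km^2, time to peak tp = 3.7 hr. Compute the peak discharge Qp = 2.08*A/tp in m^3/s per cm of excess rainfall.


SCS formula: Qp = 2.08 * A / tp.
Qp = 2.08 * 21 / 3.7
   = 43.68 / 3.7
   = 11.81 m^3/s per cm.

11.81


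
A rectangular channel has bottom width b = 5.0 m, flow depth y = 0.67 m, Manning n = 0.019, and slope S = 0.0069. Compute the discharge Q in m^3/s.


For a rectangular channel, the cross-sectional area A = b * y = 5.0 * 0.67 = 3.35 m^2.
The wetted perimeter P = b + 2y = 5.0 + 2*0.67 = 6.34 m.
Hydraulic radius R = A/P = 3.35/6.34 = 0.5284 m.
Velocity V = (1/n)*R^(2/3)*S^(1/2) = (1/0.019)*0.5284^(2/3)*0.0069^(1/2) = 2.8574 m/s.
Discharge Q = A * V = 3.35 * 2.8574 = 9.572 m^3/s.

9.572


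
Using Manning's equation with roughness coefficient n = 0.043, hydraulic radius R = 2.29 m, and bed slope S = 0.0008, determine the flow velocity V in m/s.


Manning's equation gives V = (1/n) * R^(2/3) * S^(1/2).
First, compute R^(2/3) = 2.29^(2/3) = 1.7374.
Next, S^(1/2) = 0.0008^(1/2) = 0.028284.
Then 1/n = 1/0.043 = 23.26.
V = 23.26 * 1.7374 * 0.028284 = 1.1428 m/s.

1.1428


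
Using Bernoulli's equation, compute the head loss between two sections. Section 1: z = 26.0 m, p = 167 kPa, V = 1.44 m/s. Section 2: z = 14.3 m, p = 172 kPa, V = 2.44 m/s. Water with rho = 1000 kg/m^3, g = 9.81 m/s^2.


Total head at each section: H = z + p/(rho*g) + V^2/(2g).
H1 = 26.0 + 167*1000/(1000*9.81) + 1.44^2/(2*9.81)
   = 26.0 + 17.023 + 0.1057
   = 43.129 m.
H2 = 14.3 + 172*1000/(1000*9.81) + 2.44^2/(2*9.81)
   = 14.3 + 17.533 + 0.3034
   = 32.137 m.
h_L = H1 - H2 = 43.129 - 32.137 = 10.993 m.

10.993


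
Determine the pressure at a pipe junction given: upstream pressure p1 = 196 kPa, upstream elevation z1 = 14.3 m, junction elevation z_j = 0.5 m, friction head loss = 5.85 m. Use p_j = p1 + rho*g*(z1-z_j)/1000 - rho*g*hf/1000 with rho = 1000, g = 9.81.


Junction pressure: p_j = p1 + rho*g*(z1 - z_j)/1000 - rho*g*hf/1000.
Elevation term = 1000*9.81*(14.3 - 0.5)/1000 = 135.378 kPa.
Friction term = 1000*9.81*5.85/1000 = 57.389 kPa.
p_j = 196 + 135.378 - 57.389 = 273.99 kPa.

273.99


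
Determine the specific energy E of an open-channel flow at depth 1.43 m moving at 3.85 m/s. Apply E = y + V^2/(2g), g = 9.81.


Specific energy E = y + V^2/(2g).
Velocity head = V^2/(2g) = 3.85^2 / (2*9.81) = 14.8225 / 19.62 = 0.7555 m.
E = 1.43 + 0.7555 = 2.1855 m.

2.1855


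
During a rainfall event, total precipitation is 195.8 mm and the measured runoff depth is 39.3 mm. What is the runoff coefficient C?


The runoff coefficient C = runoff depth / rainfall depth.
C = 39.3 / 195.8
  = 0.2007.

0.2007


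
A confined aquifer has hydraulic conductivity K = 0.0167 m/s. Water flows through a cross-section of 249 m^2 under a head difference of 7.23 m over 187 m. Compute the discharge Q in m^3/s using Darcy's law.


Darcy's law: Q = K * A * i, where i = dh/L.
Hydraulic gradient i = 7.23 / 187 = 0.038663.
Q = 0.0167 * 249 * 0.038663
  = 0.1608 m^3/s.

0.1608


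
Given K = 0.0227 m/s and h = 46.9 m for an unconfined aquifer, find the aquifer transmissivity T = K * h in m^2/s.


Transmissivity is defined as T = K * h.
T = 0.0227 * 46.9
  = 1.0646 m^2/s.

1.0646


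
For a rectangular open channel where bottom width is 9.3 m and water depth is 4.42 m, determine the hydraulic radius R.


For a rectangular section:
Flow area A = b * y = 9.3 * 4.42 = 41.11 m^2.
Wetted perimeter P = b + 2y = 9.3 + 2*4.42 = 18.14 m.
Hydraulic radius R = A/P = 41.11 / 18.14 = 2.266 m.

2.266


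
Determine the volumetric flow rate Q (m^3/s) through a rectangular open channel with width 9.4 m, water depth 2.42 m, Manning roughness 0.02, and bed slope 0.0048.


For a rectangular channel, the cross-sectional area A = b * y = 9.4 * 2.42 = 22.75 m^2.
The wetted perimeter P = b + 2y = 9.4 + 2*2.42 = 14.24 m.
Hydraulic radius R = A/P = 22.75/14.24 = 1.5975 m.
Velocity V = (1/n)*R^(2/3)*S^(1/2) = (1/0.02)*1.5975^(2/3)*0.0048^(1/2) = 4.7338 m/s.
Discharge Q = A * V = 22.75 * 4.7338 = 107.685 m^3/s.

107.685


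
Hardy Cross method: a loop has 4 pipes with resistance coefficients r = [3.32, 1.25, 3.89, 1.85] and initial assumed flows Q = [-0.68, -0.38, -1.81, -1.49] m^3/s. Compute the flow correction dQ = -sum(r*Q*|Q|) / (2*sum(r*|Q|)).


Numerator terms (r*Q*|Q|): 3.32*-0.68*|-0.68| = -1.5352; 1.25*-0.38*|-0.38| = -0.1805; 3.89*-1.81*|-1.81| = -12.744; 1.85*-1.49*|-1.49| = -4.1072.
Sum of numerator = -18.5669.
Denominator terms (r*|Q|): 3.32*|-0.68| = 2.2576; 1.25*|-0.38| = 0.475; 3.89*|-1.81| = 7.0409; 1.85*|-1.49| = 2.7565.
2 * sum of denominator = 2 * 12.53 = 25.06.
dQ = --18.5669 / 25.06 = 0.7409 m^3/s.

0.7409


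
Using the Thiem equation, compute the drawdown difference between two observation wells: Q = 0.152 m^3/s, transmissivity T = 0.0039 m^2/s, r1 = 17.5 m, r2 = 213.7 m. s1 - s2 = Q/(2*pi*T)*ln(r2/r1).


Thiem equation: s1 - s2 = Q/(2*pi*T) * ln(r2/r1).
ln(r2/r1) = ln(213.7/17.5) = 2.5024.
Q/(2*pi*T) = 0.152 / (2*pi*0.0039) = 0.152 / 0.0245 = 6.203.
s1 - s2 = 6.203 * 2.5024 = 15.5221 m.

15.5221


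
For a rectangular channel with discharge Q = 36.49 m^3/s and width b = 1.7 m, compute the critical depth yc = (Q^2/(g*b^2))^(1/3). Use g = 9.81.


Using yc = (Q^2 / (g * b^2))^(1/3):
Q^2 = 36.49^2 = 1331.52.
g * b^2 = 9.81 * 1.7^2 = 9.81 * 2.89 = 28.35.
Q^2 / (g*b^2) = 1331.52 / 28.35 = 46.9672.
yc = 46.9672^(1/3) = 3.6079 m.

3.6079


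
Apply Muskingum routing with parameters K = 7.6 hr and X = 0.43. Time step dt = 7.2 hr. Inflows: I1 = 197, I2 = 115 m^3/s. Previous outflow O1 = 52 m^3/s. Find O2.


Muskingum coefficients:
denom = 2*K*(1-X) + dt = 2*7.6*(1-0.43) + 7.2 = 15.864.
C0 = (dt - 2*K*X)/denom = (7.2 - 2*7.6*0.43)/15.864 = 0.0419.
C1 = (dt + 2*K*X)/denom = (7.2 + 2*7.6*0.43)/15.864 = 0.8659.
C2 = (2*K*(1-X) - dt)/denom = 0.0923.
O2 = C0*I2 + C1*I1 + C2*O1
   = 0.0419*115 + 0.8659*197 + 0.0923*52
   = 180.19 m^3/s.

180.19


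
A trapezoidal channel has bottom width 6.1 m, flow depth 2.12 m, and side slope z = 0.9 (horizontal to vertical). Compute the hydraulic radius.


For a trapezoidal section with side slope z:
A = (b + z*y)*y = (6.1 + 0.9*2.12)*2.12 = 16.977 m^2.
P = b + 2*y*sqrt(1 + z^2) = 6.1 + 2*2.12*sqrt(1 + 0.9^2) = 11.804 m.
R = A/P = 16.977 / 11.804 = 1.4382 m.

1.4382


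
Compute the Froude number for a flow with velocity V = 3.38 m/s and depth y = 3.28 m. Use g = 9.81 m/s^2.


The Froude number is defined as Fr = V / sqrt(g*y).
g*y = 9.81 * 3.28 = 32.1768.
sqrt(g*y) = sqrt(32.1768) = 5.6725.
Fr = 3.38 / 5.6725 = 0.5959.

0.5959


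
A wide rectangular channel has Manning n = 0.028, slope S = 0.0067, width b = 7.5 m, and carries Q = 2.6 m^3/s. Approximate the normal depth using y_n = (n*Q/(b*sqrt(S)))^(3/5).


We use the wide-channel approximation y_n = (n*Q/(b*sqrt(S)))^(3/5).
sqrt(S) = sqrt(0.0067) = 0.081854.
Numerator: n*Q = 0.028 * 2.6 = 0.0728.
Denominator: b*sqrt(S) = 7.5 * 0.081854 = 0.613905.
arg = 0.1186.
y_n = 0.1186^(3/5) = 0.2782 m.

0.2782


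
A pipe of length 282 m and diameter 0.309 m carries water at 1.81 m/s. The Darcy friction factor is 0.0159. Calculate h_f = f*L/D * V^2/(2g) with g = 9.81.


Darcy-Weisbach equation: h_f = f * (L/D) * V^2/(2g).
f * L/D = 0.0159 * 282/0.309 = 14.5107.
V^2/(2g) = 1.81^2 / (2*9.81) = 3.2761 / 19.62 = 0.167 m.
h_f = 14.5107 * 0.167 = 2.423 m.

2.423


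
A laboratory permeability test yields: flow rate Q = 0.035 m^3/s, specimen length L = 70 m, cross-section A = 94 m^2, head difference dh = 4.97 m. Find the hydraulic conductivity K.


From K = Q*L / (A*dh):
Numerator: Q*L = 0.035 * 70 = 2.45.
Denominator: A*dh = 94 * 4.97 = 467.18.
K = 2.45 / 467.18 = 0.005244 m/s.

0.005244


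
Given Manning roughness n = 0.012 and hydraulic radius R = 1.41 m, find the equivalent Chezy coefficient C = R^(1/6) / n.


The Chezy coefficient relates to Manning's n through C = R^(1/6) / n.
R^(1/6) = 1.41^(1/6) = 1.058936.
C = 1.058936 / 0.012 = 88.24 m^(1/2)/s.

88.24


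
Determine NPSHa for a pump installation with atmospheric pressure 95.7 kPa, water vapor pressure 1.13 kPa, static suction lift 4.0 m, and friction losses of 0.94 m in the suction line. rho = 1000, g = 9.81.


NPSHa = p_atm/(rho*g) - z_s - hf_s - p_vap/(rho*g).
p_atm/(rho*g) = 95.7*1000 / (1000*9.81) = 9.755 m.
p_vap/(rho*g) = 1.13*1000 / (1000*9.81) = 0.115 m.
NPSHa = 9.755 - 4.0 - 0.94 - 0.115
      = 4.7 m.

4.7


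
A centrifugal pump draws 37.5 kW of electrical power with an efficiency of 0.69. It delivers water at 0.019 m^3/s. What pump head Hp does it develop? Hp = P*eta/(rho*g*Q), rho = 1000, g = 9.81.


Pump head formula: Hp = P * eta / (rho * g * Q).
Numerator: P * eta = 37.5 * 1000 * 0.69 = 25875.0 W.
Denominator: rho * g * Q = 1000 * 9.81 * 0.019 = 186.39.
Hp = 25875.0 / 186.39 = 138.82 m.

138.82


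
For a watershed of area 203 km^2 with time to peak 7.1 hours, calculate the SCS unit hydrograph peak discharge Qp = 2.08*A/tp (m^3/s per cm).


SCS formula: Qp = 2.08 * A / tp.
Qp = 2.08 * 203 / 7.1
   = 422.24 / 7.1
   = 59.47 m^3/s per cm.

59.47


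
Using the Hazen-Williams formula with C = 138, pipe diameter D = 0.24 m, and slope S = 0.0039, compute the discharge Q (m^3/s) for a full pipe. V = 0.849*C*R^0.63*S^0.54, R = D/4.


For a full circular pipe, R = D/4 = 0.24/4 = 0.06 m.
V = 0.849 * 138 * 0.06^0.63 * 0.0039^0.54
  = 0.849 * 138 * 0.169916 * 0.050024
  = 0.9959 m/s.
Pipe area A = pi*D^2/4 = pi*0.24^2/4 = 0.0452 m^2.
Q = A * V = 0.0452 * 0.9959 = 0.0451 m^3/s.

0.0451


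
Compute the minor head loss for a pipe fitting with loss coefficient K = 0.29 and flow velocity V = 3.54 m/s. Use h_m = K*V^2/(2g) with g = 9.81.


Minor loss formula: h_m = K * V^2/(2g).
V^2 = 3.54^2 = 12.5316.
V^2/(2g) = 12.5316 / 19.62 = 0.6387 m.
h_m = 0.29 * 0.6387 = 0.1852 m.

0.1852


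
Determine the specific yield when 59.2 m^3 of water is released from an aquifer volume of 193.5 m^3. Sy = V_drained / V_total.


Specific yield Sy = Volume drained / Total volume.
Sy = 59.2 / 193.5
   = 0.3059.

0.3059


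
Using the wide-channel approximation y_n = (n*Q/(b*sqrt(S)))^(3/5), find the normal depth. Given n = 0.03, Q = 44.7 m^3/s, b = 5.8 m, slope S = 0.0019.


We use the wide-channel approximation y_n = (n*Q/(b*sqrt(S)))^(3/5).
sqrt(S) = sqrt(0.0019) = 0.043589.
Numerator: n*Q = 0.03 * 44.7 = 1.341.
Denominator: b*sqrt(S) = 5.8 * 0.043589 = 0.252816.
arg = 5.3042.
y_n = 5.3042^(3/5) = 2.7213 m.

2.7213


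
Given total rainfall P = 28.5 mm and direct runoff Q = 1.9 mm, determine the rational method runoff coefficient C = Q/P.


The runoff coefficient C = runoff depth / rainfall depth.
C = 1.9 / 28.5
  = 0.0667.

0.0667


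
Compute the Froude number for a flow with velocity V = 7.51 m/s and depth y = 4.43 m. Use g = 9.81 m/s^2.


The Froude number is defined as Fr = V / sqrt(g*y).
g*y = 9.81 * 4.43 = 43.4583.
sqrt(g*y) = sqrt(43.4583) = 6.5923.
Fr = 7.51 / 6.5923 = 1.1392.

1.1392


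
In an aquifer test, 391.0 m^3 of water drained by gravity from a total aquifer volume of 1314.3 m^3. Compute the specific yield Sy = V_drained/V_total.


Specific yield Sy = Volume drained / Total volume.
Sy = 391.0 / 1314.3
   = 0.2975.

0.2975


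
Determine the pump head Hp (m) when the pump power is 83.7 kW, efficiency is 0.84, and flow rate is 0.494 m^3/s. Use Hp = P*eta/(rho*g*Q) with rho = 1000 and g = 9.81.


Pump head formula: Hp = P * eta / (rho * g * Q).
Numerator: P * eta = 83.7 * 1000 * 0.84 = 70308.0 W.
Denominator: rho * g * Q = 1000 * 9.81 * 0.494 = 4846.14.
Hp = 70308.0 / 4846.14 = 14.51 m.

14.51


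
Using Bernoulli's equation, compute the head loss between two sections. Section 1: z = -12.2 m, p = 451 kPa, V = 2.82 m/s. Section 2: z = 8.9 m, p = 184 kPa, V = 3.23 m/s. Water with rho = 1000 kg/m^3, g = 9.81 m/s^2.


Total head at each section: H = z + p/(rho*g) + V^2/(2g).
H1 = -12.2 + 451*1000/(1000*9.81) + 2.82^2/(2*9.81)
   = -12.2 + 45.973 + 0.4053
   = 34.179 m.
H2 = 8.9 + 184*1000/(1000*9.81) + 3.23^2/(2*9.81)
   = 8.9 + 18.756 + 0.5317
   = 28.188 m.
h_L = H1 - H2 = 34.179 - 28.188 = 5.991 m.

5.991


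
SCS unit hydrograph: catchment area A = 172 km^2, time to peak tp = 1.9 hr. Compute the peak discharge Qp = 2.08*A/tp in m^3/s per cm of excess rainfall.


SCS formula: Qp = 2.08 * A / tp.
Qp = 2.08 * 172 / 1.9
   = 357.76 / 1.9
   = 188.29 m^3/s per cm.

188.29


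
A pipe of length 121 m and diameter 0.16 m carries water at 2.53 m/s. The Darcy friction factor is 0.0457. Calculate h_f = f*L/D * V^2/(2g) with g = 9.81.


Darcy-Weisbach equation: h_f = f * (L/D) * V^2/(2g).
f * L/D = 0.0457 * 121/0.16 = 34.5606.
V^2/(2g) = 2.53^2 / (2*9.81) = 6.4009 / 19.62 = 0.3262 m.
h_f = 34.5606 * 0.3262 = 11.275 m.

11.275


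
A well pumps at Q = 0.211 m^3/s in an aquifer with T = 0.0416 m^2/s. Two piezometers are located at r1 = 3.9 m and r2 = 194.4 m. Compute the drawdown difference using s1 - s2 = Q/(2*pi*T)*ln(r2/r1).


Thiem equation: s1 - s2 = Q/(2*pi*T) * ln(r2/r1).
ln(r2/r1) = ln(194.4/3.9) = 3.9089.
Q/(2*pi*T) = 0.211 / (2*pi*0.0416) = 0.211 / 0.2614 = 0.8073.
s1 - s2 = 0.8073 * 3.9089 = 3.1555 m.

3.1555


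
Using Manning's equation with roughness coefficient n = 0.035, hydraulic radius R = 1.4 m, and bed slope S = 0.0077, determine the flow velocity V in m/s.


Manning's equation gives V = (1/n) * R^(2/3) * S^(1/2).
First, compute R^(2/3) = 1.4^(2/3) = 1.2515.
Next, S^(1/2) = 0.0077^(1/2) = 0.08775.
Then 1/n = 1/0.035 = 28.57.
V = 28.57 * 1.2515 * 0.08775 = 3.1376 m/s.

3.1376


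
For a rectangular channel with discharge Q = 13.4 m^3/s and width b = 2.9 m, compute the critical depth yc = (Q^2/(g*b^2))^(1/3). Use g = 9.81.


Using yc = (Q^2 / (g * b^2))^(1/3):
Q^2 = 13.4^2 = 179.56.
g * b^2 = 9.81 * 2.9^2 = 9.81 * 8.41 = 82.5.
Q^2 / (g*b^2) = 179.56 / 82.5 = 2.1765.
yc = 2.1765^(1/3) = 1.2959 m.

1.2959


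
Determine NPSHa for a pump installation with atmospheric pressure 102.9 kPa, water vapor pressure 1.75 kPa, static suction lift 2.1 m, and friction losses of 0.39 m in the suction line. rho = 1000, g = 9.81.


NPSHa = p_atm/(rho*g) - z_s - hf_s - p_vap/(rho*g).
p_atm/(rho*g) = 102.9*1000 / (1000*9.81) = 10.489 m.
p_vap/(rho*g) = 1.75*1000 / (1000*9.81) = 0.178 m.
NPSHa = 10.489 - 2.1 - 0.39 - 0.178
      = 7.82 m.

7.82


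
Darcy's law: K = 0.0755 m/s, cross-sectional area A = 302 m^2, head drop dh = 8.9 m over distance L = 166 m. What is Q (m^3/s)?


Darcy's law: Q = K * A * i, where i = dh/L.
Hydraulic gradient i = 8.9 / 166 = 0.053614.
Q = 0.0755 * 302 * 0.053614
  = 1.2225 m^3/s.

1.2225


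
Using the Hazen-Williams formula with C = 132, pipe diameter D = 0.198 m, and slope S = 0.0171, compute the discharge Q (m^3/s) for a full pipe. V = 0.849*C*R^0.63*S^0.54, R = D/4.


For a full circular pipe, R = D/4 = 0.198/4 = 0.0495 m.
V = 0.849 * 132 * 0.0495^0.63 * 0.0171^0.54
  = 0.849 * 132 * 0.150522 * 0.111127
  = 1.8746 m/s.
Pipe area A = pi*D^2/4 = pi*0.198^2/4 = 0.0308 m^2.
Q = A * V = 0.0308 * 1.8746 = 0.0577 m^3/s.

0.0577


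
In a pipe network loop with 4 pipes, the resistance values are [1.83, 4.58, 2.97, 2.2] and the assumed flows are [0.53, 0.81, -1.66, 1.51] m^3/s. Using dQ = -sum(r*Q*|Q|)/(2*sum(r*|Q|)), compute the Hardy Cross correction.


Numerator terms (r*Q*|Q|): 1.83*0.53*|0.53| = 0.514; 4.58*0.81*|0.81| = 3.0049; 2.97*-1.66*|-1.66| = -8.1841; 2.2*1.51*|1.51| = 5.0162.
Sum of numerator = 0.3511.
Denominator terms (r*|Q|): 1.83*|0.53| = 0.9699; 4.58*|0.81| = 3.7098; 2.97*|-1.66| = 4.9302; 2.2*|1.51| = 3.322.
2 * sum of denominator = 2 * 12.9319 = 25.8638.
dQ = -0.3511 / 25.8638 = -0.0136 m^3/s.

-0.0136


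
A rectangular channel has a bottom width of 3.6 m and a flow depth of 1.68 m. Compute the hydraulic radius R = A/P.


For a rectangular section:
Flow area A = b * y = 3.6 * 1.68 = 6.05 m^2.
Wetted perimeter P = b + 2y = 3.6 + 2*1.68 = 6.96 m.
Hydraulic radius R = A/P = 6.05 / 6.96 = 0.869 m.

0.869


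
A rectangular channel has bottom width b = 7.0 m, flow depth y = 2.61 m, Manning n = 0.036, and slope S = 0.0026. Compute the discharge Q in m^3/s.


For a rectangular channel, the cross-sectional area A = b * y = 7.0 * 2.61 = 18.27 m^2.
The wetted perimeter P = b + 2y = 7.0 + 2*2.61 = 12.22 m.
Hydraulic radius R = A/P = 18.27/12.22 = 1.4951 m.
Velocity V = (1/n)*R^(2/3)*S^(1/2) = (1/0.036)*1.4951^(2/3)*0.0026^(1/2) = 1.8519 m/s.
Discharge Q = A * V = 18.27 * 1.8519 = 33.835 m^3/s.

33.835


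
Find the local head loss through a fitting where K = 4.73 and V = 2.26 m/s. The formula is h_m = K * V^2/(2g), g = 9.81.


Minor loss formula: h_m = K * V^2/(2g).
V^2 = 2.26^2 = 5.1076.
V^2/(2g) = 5.1076 / 19.62 = 0.2603 m.
h_m = 4.73 * 0.2603 = 1.2313 m.

1.2313


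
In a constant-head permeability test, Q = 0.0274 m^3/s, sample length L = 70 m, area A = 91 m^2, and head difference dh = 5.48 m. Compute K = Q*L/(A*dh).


From K = Q*L / (A*dh):
Numerator: Q*L = 0.0274 * 70 = 1.918.
Denominator: A*dh = 91 * 5.48 = 498.68.
K = 1.918 / 498.68 = 0.003846 m/s.

0.003846


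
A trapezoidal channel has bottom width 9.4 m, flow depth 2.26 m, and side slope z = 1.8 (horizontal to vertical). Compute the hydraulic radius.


For a trapezoidal section with side slope z:
A = (b + z*y)*y = (9.4 + 1.8*2.26)*2.26 = 30.438 m^2.
P = b + 2*y*sqrt(1 + z^2) = 9.4 + 2*2.26*sqrt(1 + 1.8^2) = 18.707 m.
R = A/P = 30.438 / 18.707 = 1.6271 m.

1.6271


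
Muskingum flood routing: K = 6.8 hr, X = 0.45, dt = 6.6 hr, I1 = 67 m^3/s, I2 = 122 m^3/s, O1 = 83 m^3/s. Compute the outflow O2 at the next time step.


Muskingum coefficients:
denom = 2*K*(1-X) + dt = 2*6.8*(1-0.45) + 6.6 = 14.08.
C0 = (dt - 2*K*X)/denom = (6.6 - 2*6.8*0.45)/14.08 = 0.0341.
C1 = (dt + 2*K*X)/denom = (6.6 + 2*6.8*0.45)/14.08 = 0.9034.
C2 = (2*K*(1-X) - dt)/denom = 0.0625.
O2 = C0*I2 + C1*I1 + C2*O1
   = 0.0341*122 + 0.9034*67 + 0.0625*83
   = 69.87 m^3/s.

69.87


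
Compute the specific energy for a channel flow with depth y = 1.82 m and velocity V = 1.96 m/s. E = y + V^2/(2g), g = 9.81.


Specific energy E = y + V^2/(2g).
Velocity head = V^2/(2g) = 1.96^2 / (2*9.81) = 3.8416 / 19.62 = 0.1958 m.
E = 1.82 + 0.1958 = 2.0158 m.

2.0158


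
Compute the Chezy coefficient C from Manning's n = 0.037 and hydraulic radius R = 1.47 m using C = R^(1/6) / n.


The Chezy coefficient relates to Manning's n through C = R^(1/6) / n.
R^(1/6) = 1.47^(1/6) = 1.066317.
C = 1.066317 / 0.037 = 28.82 m^(1/2)/s.

28.82


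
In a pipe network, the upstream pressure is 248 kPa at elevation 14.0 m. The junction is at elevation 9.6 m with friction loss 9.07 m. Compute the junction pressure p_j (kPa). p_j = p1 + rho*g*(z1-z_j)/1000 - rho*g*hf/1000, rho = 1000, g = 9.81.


Junction pressure: p_j = p1 + rho*g*(z1 - z_j)/1000 - rho*g*hf/1000.
Elevation term = 1000*9.81*(14.0 - 9.6)/1000 = 43.164 kPa.
Friction term = 1000*9.81*9.07/1000 = 88.977 kPa.
p_j = 248 + 43.164 - 88.977 = 202.19 kPa.

202.19


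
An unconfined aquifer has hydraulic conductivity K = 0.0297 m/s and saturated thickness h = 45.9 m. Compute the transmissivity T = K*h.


Transmissivity is defined as T = K * h.
T = 0.0297 * 45.9
  = 1.3632 m^2/s.

1.3632


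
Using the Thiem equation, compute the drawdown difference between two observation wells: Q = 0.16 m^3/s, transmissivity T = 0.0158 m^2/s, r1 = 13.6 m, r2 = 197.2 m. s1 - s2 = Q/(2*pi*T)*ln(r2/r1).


Thiem equation: s1 - s2 = Q/(2*pi*T) * ln(r2/r1).
ln(r2/r1) = ln(197.2/13.6) = 2.6741.
Q/(2*pi*T) = 0.16 / (2*pi*0.0158) = 0.16 / 0.0993 = 1.6117.
s1 - s2 = 1.6117 * 2.6741 = 4.3099 m.

4.3099


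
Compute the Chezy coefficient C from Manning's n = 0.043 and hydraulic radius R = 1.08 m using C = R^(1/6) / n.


The Chezy coefficient relates to Manning's n through C = R^(1/6) / n.
R^(1/6) = 1.08^(1/6) = 1.012909.
C = 1.012909 / 0.043 = 23.56 m^(1/2)/s.

23.56


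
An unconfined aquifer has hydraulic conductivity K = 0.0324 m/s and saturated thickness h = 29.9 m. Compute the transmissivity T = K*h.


Transmissivity is defined as T = K * h.
T = 0.0324 * 29.9
  = 0.9688 m^2/s.

0.9688


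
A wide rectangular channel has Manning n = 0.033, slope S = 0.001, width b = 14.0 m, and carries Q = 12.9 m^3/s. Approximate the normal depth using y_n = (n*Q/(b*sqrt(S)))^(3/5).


We use the wide-channel approximation y_n = (n*Q/(b*sqrt(S)))^(3/5).
sqrt(S) = sqrt(0.001) = 0.031623.
Numerator: n*Q = 0.033 * 12.9 = 0.4257.
Denominator: b*sqrt(S) = 14.0 * 0.031623 = 0.442722.
arg = 0.9616.
y_n = 0.9616^(3/5) = 0.9768 m.

0.9768


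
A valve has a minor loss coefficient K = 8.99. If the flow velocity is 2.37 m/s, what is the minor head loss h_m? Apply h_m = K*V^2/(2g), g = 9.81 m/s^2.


Minor loss formula: h_m = K * V^2/(2g).
V^2 = 2.37^2 = 5.6169.
V^2/(2g) = 5.6169 / 19.62 = 0.2863 m.
h_m = 8.99 * 0.2863 = 2.5737 m.

2.5737


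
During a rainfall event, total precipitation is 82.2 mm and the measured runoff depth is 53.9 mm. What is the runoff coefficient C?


The runoff coefficient C = runoff depth / rainfall depth.
C = 53.9 / 82.2
  = 0.6557.

0.6557


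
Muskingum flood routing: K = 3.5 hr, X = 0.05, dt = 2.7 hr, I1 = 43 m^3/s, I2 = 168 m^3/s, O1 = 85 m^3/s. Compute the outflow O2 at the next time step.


Muskingum coefficients:
denom = 2*K*(1-X) + dt = 2*3.5*(1-0.05) + 2.7 = 9.35.
C0 = (dt - 2*K*X)/denom = (2.7 - 2*3.5*0.05)/9.35 = 0.2513.
C1 = (dt + 2*K*X)/denom = (2.7 + 2*3.5*0.05)/9.35 = 0.3262.
C2 = (2*K*(1-X) - dt)/denom = 0.4225.
O2 = C0*I2 + C1*I1 + C2*O1
   = 0.2513*168 + 0.3262*43 + 0.4225*85
   = 92.16 m^3/s.

92.16


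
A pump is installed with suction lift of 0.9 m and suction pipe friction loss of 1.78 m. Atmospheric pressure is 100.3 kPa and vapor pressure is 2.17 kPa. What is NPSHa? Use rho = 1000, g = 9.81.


NPSHa = p_atm/(rho*g) - z_s - hf_s - p_vap/(rho*g).
p_atm/(rho*g) = 100.3*1000 / (1000*9.81) = 10.224 m.
p_vap/(rho*g) = 2.17*1000 / (1000*9.81) = 0.221 m.
NPSHa = 10.224 - 0.9 - 1.78 - 0.221
      = 7.32 m.

7.32


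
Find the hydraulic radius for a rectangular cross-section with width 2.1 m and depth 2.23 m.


For a rectangular section:
Flow area A = b * y = 2.1 * 2.23 = 4.68 m^2.
Wetted perimeter P = b + 2y = 2.1 + 2*2.23 = 6.56 m.
Hydraulic radius R = A/P = 4.68 / 6.56 = 0.7139 m.

0.7139
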